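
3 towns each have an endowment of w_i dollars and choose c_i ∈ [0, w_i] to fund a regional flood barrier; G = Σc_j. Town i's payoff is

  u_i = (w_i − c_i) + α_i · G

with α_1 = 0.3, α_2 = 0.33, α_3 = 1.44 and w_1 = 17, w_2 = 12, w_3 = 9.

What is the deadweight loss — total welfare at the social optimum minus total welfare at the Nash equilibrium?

31.03

∂u_i/∂c_i = α_i − 1, so town i contributes w_i if α_i > 1, else 0.
α_i > 1 for i ∈ {3}; NE contributions (0, 0, 9), G = 9.
W^NE = Σw_i − G^NE + (Σα_i)·G^NE = 38 + 1.07·9 = 47.63.
Planner: ∂(Σu_j)/∂c_i = Σα_j − 1 = 1.07 > 0, so everyone contributes w_i; G^SO = 38, W^SO = 38 + 1.07·38 = 78.66.
Deadweight loss = 31.03.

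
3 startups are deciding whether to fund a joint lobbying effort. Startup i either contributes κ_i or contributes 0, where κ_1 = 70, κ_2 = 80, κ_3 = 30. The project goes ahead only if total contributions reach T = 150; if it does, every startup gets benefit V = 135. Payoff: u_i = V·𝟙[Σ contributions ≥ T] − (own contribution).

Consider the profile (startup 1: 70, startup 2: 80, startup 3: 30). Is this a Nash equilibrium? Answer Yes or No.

Total = 180 ≥ 150: provided.
Startup 1 (pledges 70, payoff 65): dropping to 0 → total 110, payoff 0. No gain.
Startup 2 (pledges 80, payoff 55): dropping to 0 → total 100, payoff 0. No gain.
Startup 3 (pledges 30, payoff 105): dropping to 0 → total 150, payoff 135. Profitable deviation.

No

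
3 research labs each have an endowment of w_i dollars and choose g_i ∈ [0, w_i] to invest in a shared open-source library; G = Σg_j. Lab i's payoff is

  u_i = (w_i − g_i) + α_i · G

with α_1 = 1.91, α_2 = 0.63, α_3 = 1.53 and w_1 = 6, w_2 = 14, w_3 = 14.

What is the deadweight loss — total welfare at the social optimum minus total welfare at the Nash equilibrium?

∂u_i/∂g_i = α_i − 1, so lab i contributes w_i if α_i > 1, else 0.
α_i > 1 for i ∈ {1, 3}; NE contributions (6, 0, 14), G = 20.
W^NE = Σw_i − G^NE + (Σα_i)·G^NE = 34 + 3.07·20 = 95.4.
Planner: ∂(Σu_j)/∂g_i = Σα_j − 1 = 3.07 > 0, so everyone contributes w_i; G^SO = 34, W^SO = 34 + 3.07·34 = 138.38.
Deadweight loss = 42.98.

42.98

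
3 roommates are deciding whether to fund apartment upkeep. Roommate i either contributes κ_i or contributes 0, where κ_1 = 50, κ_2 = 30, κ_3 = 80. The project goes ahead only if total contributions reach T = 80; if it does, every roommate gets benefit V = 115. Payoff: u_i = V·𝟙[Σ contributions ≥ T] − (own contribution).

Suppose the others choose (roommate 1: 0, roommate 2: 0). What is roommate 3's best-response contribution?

80

Others' total = 0. Contributing 80 brings total to 80 ≥ 80: gain V − κ_3 = 35.
Best response: 80.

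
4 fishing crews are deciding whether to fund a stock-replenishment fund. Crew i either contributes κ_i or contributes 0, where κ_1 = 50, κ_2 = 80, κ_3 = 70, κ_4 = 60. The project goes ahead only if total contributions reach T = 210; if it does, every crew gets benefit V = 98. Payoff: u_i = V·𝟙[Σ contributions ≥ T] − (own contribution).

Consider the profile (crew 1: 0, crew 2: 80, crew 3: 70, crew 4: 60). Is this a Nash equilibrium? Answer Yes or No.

Total = 210 ≥ 210: provided.
Crew 1 (pledges 0, payoff 98): pledging 50 → total 260, payoff 48. No gain.
Crew 2 (pledges 80, payoff 18): dropping to 0 → total 130, payoff 0. No gain.
Crew 3 (pledges 70, payoff 28): dropping to 0 → total 140, payoff 0. No gain.
Crew 4 (pledges 60, payoff 38): dropping to 0 → total 150, payoff 0. No gain.

Yes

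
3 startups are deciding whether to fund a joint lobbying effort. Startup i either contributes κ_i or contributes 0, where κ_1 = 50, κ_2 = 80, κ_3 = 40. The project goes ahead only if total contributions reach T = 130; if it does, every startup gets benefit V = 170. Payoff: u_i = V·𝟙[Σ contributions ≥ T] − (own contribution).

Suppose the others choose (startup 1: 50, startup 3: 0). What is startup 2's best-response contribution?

80

Others' total = 50. Contributing 80 brings total to 130 ≥ 130: gain V − κ_2 = 90.
Best response: 80.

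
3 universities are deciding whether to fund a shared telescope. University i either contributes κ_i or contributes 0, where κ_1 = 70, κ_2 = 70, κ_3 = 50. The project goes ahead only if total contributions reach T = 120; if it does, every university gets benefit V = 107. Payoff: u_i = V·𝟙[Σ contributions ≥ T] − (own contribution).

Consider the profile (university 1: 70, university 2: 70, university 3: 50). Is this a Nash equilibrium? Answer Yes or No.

No

Total = 190 ≥ 120: provided.
University 1 (pledges 70, payoff 37): dropping to 0 → total 120, payoff 107. Profitable deviation.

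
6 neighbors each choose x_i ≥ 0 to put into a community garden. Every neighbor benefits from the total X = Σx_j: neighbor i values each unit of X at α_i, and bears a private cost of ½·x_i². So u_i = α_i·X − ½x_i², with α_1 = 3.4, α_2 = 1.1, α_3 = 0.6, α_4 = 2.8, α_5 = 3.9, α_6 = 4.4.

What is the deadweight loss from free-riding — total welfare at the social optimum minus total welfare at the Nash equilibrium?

Neighbor i's FOC: ∂u_i/∂x_i = α_i − x_i = 0, so x_i* = α_i.
NE contributions = (3.4, 1.1, 0.6, 2.8, 3.9, 4.4); X = 16.2.
W^NE = (Σα)·X − ½Σα_i² = 16.2² − ½·55.54 = 234.67.
Planner sets x_i = Σα_j = 16.2 for every i, so X^SO = 6·16.2 = 97.2.
W^SO = (Σα)·X^SO − ½·6·(Σα)² = (6/2)·16.2² = 787.32.
Deadweight loss = W^SO − W^NE = 552.65.

552.65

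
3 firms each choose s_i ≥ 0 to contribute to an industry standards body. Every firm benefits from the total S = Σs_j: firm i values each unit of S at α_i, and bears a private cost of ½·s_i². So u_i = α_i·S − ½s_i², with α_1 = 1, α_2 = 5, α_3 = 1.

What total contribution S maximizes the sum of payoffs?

Planner FOC: ∂(Σu_j)/∂s_i = (Σα_j) − s_i = 0, so s_i^SO = Σα_j = 7 for every i; S^SO = 21.

21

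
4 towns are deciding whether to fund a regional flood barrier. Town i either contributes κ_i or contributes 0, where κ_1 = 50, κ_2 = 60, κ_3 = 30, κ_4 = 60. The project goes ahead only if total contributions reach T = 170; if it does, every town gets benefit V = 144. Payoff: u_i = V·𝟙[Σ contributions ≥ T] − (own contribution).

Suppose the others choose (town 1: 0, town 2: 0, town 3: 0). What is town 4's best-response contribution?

Others' total = 0. Even contributing 60 gives 60 < 170: no benefit either way.
Best response: 0.

0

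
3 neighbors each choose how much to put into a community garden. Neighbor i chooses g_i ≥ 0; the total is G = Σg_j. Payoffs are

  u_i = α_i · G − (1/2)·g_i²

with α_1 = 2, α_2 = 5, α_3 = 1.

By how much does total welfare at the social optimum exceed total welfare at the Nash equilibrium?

Neighbor i's FOC: ∂u_i/∂g_i = α_i − g_i = 0, so g_i* = α_i.
NE contributions = (2, 5, 1); G = 8.
W^NE = (Σα)·G − ½Σα_i² = 8² − ½·30 = 49.
Planner sets g_i = Σα_j = 8 for every i, so G^SO = 3·8 = 24.
W^SO = (Σα)·G^SO − ½·3·(Σα)² = (3/2)·8² = 96.
Deadweight loss = W^SO − W^NE = 47.

47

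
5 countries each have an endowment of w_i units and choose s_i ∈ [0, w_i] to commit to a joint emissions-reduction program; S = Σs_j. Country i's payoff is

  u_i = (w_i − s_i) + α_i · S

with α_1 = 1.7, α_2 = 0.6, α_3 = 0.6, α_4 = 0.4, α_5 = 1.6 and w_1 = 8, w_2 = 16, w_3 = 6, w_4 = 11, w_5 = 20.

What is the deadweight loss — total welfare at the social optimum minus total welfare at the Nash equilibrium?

128.7

∂u_i/∂s_i = α_i − 1, so country i contributes w_i if α_i > 1, else 0.
α_i > 1 for i ∈ {1, 5}; NE contributions (8, 0, 0, 0, 20), S = 28.
W^NE = Σw_i − S^NE + (Σα_i)·S^NE = 61 + 3.9·28 = 170.2.
Planner: ∂(Σu_j)/∂s_i = Σα_j − 1 = 3.9 > 0, so everyone contributes w_i; S^SO = 61, W^SO = 61 + 3.9·61 = 298.9.
Deadweight loss = 128.7.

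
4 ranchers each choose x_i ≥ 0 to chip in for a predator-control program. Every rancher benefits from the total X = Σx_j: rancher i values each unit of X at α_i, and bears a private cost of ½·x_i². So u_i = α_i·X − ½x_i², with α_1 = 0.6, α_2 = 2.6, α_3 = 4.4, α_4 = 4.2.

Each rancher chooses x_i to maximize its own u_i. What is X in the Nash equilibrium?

Rancher i's FOC: ∂u_i/∂x_i = α_i − x_i = 0, so x_i* = α_i.
NE contributions = (0.6, 2.6, 4.4, 4.2); X = 11.8.

11.8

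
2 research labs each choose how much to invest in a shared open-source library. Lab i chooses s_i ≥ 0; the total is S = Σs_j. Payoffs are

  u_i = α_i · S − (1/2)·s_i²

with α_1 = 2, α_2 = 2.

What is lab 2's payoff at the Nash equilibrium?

Lab i's FOC: ∂u_i/∂s_i = α_i − s_i = 0, so s_i* = α_i.
NE contributions = (2, 2); S = 4.
u_2 = α_2·S − ½·(s_2)² = 2·4 − ½·2² = 6.

6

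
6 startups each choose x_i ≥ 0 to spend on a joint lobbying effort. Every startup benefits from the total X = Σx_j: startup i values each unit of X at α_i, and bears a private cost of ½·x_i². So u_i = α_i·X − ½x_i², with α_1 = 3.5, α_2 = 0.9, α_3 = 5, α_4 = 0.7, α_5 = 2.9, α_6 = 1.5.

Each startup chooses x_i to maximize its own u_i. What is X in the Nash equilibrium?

14.5

Startup i's FOC: ∂u_i/∂x_i = α_i − x_i = 0, so x_i* = α_i.
NE contributions = (3.5, 0.9, 5, 0.7, 2.9, 1.5); X = 14.5.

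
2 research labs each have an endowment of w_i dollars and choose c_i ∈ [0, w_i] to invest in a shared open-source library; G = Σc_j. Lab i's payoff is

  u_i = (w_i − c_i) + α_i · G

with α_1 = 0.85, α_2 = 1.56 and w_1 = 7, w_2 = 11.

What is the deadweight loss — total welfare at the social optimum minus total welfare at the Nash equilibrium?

∂u_i/∂c_i = α_i − 1, so lab i contributes w_i if α_i > 1, else 0.
α_i > 1 for i ∈ {2}; NE contributions (0, 11), G = 11.
W^NE = Σw_i − G^NE + (Σα_i)·G^NE = 18 + 1.41·11 = 33.51.
Planner: ∂(Σu_j)/∂c_i = Σα_j − 1 = 1.41 > 0, so everyone contributes w_i; G^SO = 18, W^SO = 18 + 1.41·18 = 43.38.
Deadweight loss = 9.87.

9.87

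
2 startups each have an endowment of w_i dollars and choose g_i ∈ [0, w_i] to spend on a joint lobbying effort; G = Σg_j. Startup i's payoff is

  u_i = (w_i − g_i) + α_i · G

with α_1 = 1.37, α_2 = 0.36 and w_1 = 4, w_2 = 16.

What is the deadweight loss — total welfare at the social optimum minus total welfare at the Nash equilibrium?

11.68

∂u_i/∂g_i = α_i − 1, so startup i contributes w_i if α_i > 1, else 0.
α_i > 1 for i ∈ {1}; NE contributions (4, 0), G = 4.
W^NE = Σw_i − G^NE + (Σα_i)·G^NE = 20 + 0.73·4 = 22.92.
Planner: ∂(Σu_j)/∂g_i = Σα_j − 1 = 0.73 > 0, so everyone contributes w_i; G^SO = 20, W^SO = 20 + 0.73·20 = 34.6.
Deadweight loss = 11.68.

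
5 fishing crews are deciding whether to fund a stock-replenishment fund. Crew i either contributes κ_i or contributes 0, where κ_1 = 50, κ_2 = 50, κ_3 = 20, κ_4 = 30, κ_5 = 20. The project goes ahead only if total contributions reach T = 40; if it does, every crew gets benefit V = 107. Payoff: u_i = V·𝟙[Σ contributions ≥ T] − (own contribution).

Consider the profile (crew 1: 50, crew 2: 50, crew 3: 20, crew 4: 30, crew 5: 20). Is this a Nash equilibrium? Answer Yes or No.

Total = 170 ≥ 40: provided.
Crew 1 (pledges 50, payoff 57): dropping to 0 → total 120, payoff 107. Profitable deviation.

No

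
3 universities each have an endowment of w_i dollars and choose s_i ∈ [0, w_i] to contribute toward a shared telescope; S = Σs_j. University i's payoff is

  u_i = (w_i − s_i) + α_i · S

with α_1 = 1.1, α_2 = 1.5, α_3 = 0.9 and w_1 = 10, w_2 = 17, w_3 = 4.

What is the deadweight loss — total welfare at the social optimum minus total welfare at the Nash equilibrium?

∂u_i/∂s_i = α_i − 1, so university i contributes w_i if α_i > 1, else 0.
α_i > 1 for i ∈ {1, 2}; NE contributions (10, 17, 0), S = 27.
W^NE = Σw_i − S^NE + (Σα_i)·S^NE = 31 + 2.5·27 = 98.5.
Planner: ∂(Σu_j)/∂s_i = Σα_j − 1 = 2.5 > 0, so everyone contributes w_i; S^SO = 31, W^SO = 31 + 2.5·31 = 108.5.
Deadweight loss = 10.

10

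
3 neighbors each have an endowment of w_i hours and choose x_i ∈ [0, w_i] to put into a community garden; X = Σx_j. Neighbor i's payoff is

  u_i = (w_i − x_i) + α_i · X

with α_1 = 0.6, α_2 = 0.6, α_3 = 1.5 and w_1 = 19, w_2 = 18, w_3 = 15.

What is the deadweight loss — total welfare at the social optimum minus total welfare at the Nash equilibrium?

∂u_i/∂x_i = α_i − 1, so neighbor i contributes w_i if α_i > 1, else 0.
α_i > 1 for i ∈ {3}; NE contributions (0, 0, 15), X = 15.
W^NE = Σw_i − X^NE + (Σα_i)·X^NE = 52 + 1.7·15 = 77.5.
Planner: ∂(Σu_j)/∂x_i = Σα_j − 1 = 1.7 > 0, so everyone contributes w_i; X^SO = 52, W^SO = 52 + 1.7·52 = 140.4.
Deadweight loss = 62.9.

62.9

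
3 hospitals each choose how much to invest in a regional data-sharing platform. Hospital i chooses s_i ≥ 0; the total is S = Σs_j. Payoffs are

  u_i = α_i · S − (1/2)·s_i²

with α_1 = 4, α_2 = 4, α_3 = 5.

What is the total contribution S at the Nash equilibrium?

Hospital i's FOC: ∂u_i/∂s_i = α_i − s_i = 0, so s_i* = α_i.
NE contributions = (4, 4, 5); S = 13.

13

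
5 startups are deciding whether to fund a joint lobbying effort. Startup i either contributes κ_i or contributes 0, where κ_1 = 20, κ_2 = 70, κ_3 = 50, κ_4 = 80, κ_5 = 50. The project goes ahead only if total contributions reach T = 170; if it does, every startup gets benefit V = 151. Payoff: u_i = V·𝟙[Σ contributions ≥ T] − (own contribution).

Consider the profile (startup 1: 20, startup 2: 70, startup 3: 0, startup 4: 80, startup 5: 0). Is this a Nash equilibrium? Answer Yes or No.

Total = 170 ≥ 170: provided.
Startup 1 (pledges 20, payoff 131): dropping to 0 → total 150, payoff 0. No gain.
Startup 2 (pledges 70, payoff 81): dropping to 0 → total 100, payoff 0. No gain.
Startup 3 (pledges 0, payoff 151): pledging 50 → total 220, payoff 101. No gain.
Startup 4 (pledges 80, payoff 71): dropping to 0 → total 90, payoff 0. No gain.
Startup 5 (pledges 0, payoff 151): pledging 50 → total 220, payoff 101. No gain.

Yes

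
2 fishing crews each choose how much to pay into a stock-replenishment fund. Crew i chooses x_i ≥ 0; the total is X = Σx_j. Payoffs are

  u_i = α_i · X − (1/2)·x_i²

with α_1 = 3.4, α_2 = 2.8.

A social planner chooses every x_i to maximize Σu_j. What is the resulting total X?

12.4

Planner FOC: ∂(Σu_j)/∂x_i = (Σα_j) − x_i = 0, so x_i^SO = Σα_j = 6.2 for every i; X^SO = 12.4.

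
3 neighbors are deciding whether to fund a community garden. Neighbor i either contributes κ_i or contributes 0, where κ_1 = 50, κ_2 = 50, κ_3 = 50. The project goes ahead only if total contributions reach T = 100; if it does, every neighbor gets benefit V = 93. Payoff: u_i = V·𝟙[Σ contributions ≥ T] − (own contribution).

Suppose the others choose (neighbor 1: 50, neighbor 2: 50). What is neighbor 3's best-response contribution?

Others' total = 100 ≥ 100; contributing adds cost 50 for no extra benefit.
Best response: 0.

0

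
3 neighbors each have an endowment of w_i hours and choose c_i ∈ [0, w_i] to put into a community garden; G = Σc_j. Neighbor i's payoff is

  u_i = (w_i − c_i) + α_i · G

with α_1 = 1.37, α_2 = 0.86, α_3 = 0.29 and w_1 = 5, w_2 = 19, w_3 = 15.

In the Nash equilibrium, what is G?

∂u_i/∂c_i = α_i − 1, so neighbor i contributes w_i if α_i > 1, else 0.
α_i > 1 for i ∈ {1}; NE contributions (5, 0, 0), G = 5.

5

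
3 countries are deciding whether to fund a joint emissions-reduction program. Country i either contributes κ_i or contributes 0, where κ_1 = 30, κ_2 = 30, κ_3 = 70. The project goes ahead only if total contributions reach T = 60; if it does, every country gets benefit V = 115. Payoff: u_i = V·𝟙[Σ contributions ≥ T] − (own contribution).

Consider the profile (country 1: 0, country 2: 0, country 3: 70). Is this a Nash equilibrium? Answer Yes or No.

Total = 70 ≥ 60: provided.
Country 1 (pledges 0, payoff 115): pledging 30 → total 100, payoff 85. No gain.
Country 2 (pledges 0, payoff 115): pledging 30 → total 100, payoff 85. No gain.
Country 3 (pledges 70, payoff 45): dropping to 0 → total 0, payoff 0. No gain.

Yes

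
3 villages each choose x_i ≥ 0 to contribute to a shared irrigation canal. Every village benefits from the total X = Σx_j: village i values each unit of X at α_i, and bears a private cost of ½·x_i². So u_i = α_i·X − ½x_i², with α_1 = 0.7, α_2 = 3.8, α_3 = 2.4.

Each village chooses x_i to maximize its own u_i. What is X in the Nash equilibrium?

Village i's FOC: ∂u_i/∂x_i = α_i − x_i = 0, so x_i* = α_i.
NE contributions = (0.7, 3.8, 2.4); X = 6.9.

6.9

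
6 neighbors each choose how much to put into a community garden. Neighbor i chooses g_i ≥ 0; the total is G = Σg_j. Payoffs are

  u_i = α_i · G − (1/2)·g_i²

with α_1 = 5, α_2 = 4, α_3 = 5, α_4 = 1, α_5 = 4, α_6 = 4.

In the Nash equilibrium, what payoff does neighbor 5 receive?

84

Neighbor i's FOC: ∂u_i/∂g_i = α_i − g_i = 0, so g_i* = α_i.
NE contributions = (5, 4, 5, 1, 4, 4); G = 23.
u_5 = α_5·G − ½·(g_5)² = 4·23 − ½·4² = 84.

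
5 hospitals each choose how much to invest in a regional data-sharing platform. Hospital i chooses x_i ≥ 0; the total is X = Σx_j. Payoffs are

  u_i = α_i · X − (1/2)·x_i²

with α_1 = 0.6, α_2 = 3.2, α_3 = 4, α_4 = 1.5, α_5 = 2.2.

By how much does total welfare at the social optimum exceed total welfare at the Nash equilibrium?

Hospital i's FOC: ∂u_i/∂x_i = α_i − x_i = 0, so x_i* = α_i.
NE contributions = (0.6, 3.2, 4, 1.5, 2.2); X = 11.5.
W^NE = (Σα)·X − ½Σα_i² = 11.5² − ½·33.69 = 115.405.
Planner sets x_i = Σα_j = 11.5 for every i, so X^SO = 5·11.5 = 57.5.
W^SO = (Σα)·X^SO − ½·5·(Σα)² = (5/2)·11.5² = 330.625.
Deadweight loss = W^SO − W^NE = 215.22.

215.22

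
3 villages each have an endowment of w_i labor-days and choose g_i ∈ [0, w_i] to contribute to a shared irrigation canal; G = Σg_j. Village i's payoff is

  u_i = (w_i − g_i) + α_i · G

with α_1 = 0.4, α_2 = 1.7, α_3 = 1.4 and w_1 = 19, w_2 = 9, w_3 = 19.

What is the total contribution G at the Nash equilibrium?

28

∂u_i/∂g_i = α_i − 1, so village i contributes w_i if α_i > 1, else 0.
α_i > 1 for i ∈ {2, 3}; NE contributions (0, 9, 19), G = 28.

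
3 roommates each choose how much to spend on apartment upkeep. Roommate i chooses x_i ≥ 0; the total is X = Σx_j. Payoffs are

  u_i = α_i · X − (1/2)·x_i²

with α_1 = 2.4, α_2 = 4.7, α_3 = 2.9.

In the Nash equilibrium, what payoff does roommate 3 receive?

24.795

Roommate i's FOC: ∂u_i/∂x_i = α_i − x_i = 0, so x_i* = α_i.
NE contributions = (2.4, 4.7, 2.9); X = 10.
u_3 = α_3·X − ½·(x_3)² = 2.9·10 − ½·2.9² = 24.795.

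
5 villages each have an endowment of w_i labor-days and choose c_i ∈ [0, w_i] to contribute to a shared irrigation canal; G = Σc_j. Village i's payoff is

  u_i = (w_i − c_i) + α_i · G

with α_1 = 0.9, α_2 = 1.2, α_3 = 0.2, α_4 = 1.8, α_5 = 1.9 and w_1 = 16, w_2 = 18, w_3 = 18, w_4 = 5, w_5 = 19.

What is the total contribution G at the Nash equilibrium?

∂u_i/∂c_i = α_i − 1, so village i contributes w_i if α_i > 1, else 0.
α_i > 1 for i ∈ {2, 4, 5}; NE contributions (0, 18, 0, 5, 19), G = 42.

42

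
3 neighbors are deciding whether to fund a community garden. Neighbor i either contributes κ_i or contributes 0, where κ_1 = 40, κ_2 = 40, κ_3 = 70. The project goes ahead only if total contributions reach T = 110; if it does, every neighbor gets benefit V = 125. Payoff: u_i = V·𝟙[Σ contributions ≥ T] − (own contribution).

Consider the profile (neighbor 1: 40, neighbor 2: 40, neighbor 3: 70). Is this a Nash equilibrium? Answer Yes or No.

No

Total = 150 ≥ 110: provided.
Neighbor 1 (pledges 40, payoff 85): dropping to 0 → total 110, payoff 125. Profitable deviation.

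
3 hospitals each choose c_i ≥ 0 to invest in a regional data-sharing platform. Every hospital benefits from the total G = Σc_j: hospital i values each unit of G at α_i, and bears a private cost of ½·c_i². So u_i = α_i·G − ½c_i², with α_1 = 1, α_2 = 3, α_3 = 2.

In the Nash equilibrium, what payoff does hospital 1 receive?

5.5

Hospital i's FOC: ∂u_i/∂c_i = α_i − c_i = 0, so c_i* = α_i.
NE contributions = (1, 3, 2); G = 6.
u_1 = α_1·G − ½·(c_1)² = 1·6 − ½·1² = 5.5.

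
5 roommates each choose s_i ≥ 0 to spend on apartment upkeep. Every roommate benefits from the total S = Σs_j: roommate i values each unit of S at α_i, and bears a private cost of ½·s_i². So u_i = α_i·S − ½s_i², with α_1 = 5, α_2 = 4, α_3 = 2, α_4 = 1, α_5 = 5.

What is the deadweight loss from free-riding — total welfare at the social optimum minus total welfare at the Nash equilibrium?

Roommate i's FOC: ∂u_i/∂s_i = α_i − s_i = 0, so s_i* = α_i.
NE contributions = (5, 4, 2, 1, 5); S = 17.
W^NE = (Σα)·S − ½Σα_i² = 17² − ½·71 = 253.5.
Planner sets s_i = Σα_j = 17 for every i, so S^SO = 5·17 = 85.
W^SO = (Σα)·S^SO − ½·5·(Σα)² = (5/2)·17² = 722.5.
Deadweight loss = W^SO − W^NE = 469.

469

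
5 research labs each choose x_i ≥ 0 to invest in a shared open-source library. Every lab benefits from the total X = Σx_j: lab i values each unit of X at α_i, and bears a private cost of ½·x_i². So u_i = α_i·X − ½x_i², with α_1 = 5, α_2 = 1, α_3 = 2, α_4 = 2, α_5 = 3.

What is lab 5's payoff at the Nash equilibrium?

34.5

Lab i's FOC: ∂u_i/∂x_i = α_i − x_i = 0, so x_i* = α_i.
NE contributions = (5, 1, 2, 2, 3); X = 13.
u_5 = α_5·X − ½·(x_5)² = 3·13 − ½·3² = 34.5.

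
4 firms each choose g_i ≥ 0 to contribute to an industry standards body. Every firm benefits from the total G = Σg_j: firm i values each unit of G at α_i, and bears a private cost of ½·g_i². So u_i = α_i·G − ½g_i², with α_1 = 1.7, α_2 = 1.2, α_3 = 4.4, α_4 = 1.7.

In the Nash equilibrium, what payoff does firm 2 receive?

Firm i's FOC: ∂u_i/∂g_i = α_i − g_i = 0, so g_i* = α_i.
NE contributions = (1.7, 1.2, 4.4, 1.7); G = 9.
u_2 = α_2·G − ½·(g_2)² = 1.2·9 − ½·1.2² = 10.08.

10.08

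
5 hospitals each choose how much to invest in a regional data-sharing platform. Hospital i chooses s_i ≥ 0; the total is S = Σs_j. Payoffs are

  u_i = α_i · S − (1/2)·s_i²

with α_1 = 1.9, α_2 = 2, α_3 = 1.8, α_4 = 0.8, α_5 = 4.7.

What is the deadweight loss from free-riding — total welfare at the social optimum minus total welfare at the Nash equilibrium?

Hospital i's FOC: ∂u_i/∂s_i = α_i − s_i = 0, so s_i* = α_i.
NE contributions = (1.9, 2, 1.8, 0.8, 4.7); S = 11.2.
W^NE = (Σα)·S − ½Σα_i² = 11.2² − ½·33.58 = 108.65.
Planner sets s_i = Σα_j = 11.2 for every i, so S^SO = 5·11.2 = 56.
W^SO = (Σα)·S^SO − ½·5·(Σα)² = (5/2)·11.2² = 313.6.
Deadweight loss = W^SO − W^NE = 204.95.

204.95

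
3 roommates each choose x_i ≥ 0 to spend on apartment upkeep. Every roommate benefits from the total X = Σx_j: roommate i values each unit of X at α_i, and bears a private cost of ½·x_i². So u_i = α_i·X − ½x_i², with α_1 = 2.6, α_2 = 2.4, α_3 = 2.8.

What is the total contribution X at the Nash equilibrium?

7.8

Roommate i's FOC: ∂u_i/∂x_i = α_i − x_i = 0, so x_i* = α_i.
NE contributions = (2.6, 2.4, 2.8); X = 7.8.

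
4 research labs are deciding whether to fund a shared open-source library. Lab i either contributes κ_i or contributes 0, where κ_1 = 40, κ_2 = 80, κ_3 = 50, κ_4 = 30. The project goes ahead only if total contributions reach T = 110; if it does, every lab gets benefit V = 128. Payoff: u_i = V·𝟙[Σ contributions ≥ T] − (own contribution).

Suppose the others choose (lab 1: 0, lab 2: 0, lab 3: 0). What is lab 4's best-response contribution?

Others' total = 0. Even contributing 30 gives 30 < 110: no benefit either way.
Best response: 0.

0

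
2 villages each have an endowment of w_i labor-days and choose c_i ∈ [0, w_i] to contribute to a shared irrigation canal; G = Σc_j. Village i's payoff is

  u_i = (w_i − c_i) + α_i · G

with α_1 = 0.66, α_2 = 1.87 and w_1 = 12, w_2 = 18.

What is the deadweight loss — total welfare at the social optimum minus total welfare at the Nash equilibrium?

∂u_i/∂c_i = α_i − 1, so village i contributes w_i if α_i > 1, else 0.
α_i > 1 for i ∈ {2}; NE contributions (0, 18), G = 18.
W^NE = Σw_i − G^NE + (Σα_i)·G^NE = 30 + 1.53·18 = 57.54.
Planner: ∂(Σu_j)/∂c_i = Σα_j − 1 = 1.53 > 0, so everyone contributes w_i; G^SO = 30, W^SO = 30 + 1.53·30 = 75.9.
Deadweight loss = 18.36.

18.36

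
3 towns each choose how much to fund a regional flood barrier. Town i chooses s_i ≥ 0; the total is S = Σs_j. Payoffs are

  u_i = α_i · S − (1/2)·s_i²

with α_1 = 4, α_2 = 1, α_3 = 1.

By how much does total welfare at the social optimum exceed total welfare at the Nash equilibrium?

27

Town i's FOC: ∂u_i/∂s_i = α_i − s_i = 0, so s_i* = α_i.
NE contributions = (4, 1, 1); S = 6.
W^NE = (Σα)·S − ½Σα_i² = 6² − ½·18 = 27.
Planner sets s_i = Σα_j = 6 for every i, so S^SO = 3·6 = 18.
W^SO = (Σα)·S^SO − ½·3·(Σα)² = (3/2)·6² = 54.
Deadweight loss = W^SO − W^NE = 27.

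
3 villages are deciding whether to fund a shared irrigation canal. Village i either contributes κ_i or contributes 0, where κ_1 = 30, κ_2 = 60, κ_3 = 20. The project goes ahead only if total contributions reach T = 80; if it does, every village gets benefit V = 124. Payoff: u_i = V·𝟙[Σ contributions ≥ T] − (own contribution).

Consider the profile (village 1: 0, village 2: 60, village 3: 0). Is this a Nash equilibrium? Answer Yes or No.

Total = 60 < 80: not provided.
Village 1 (pledges 0, payoff 0): pledging 30 → total 90, payoff 94. Profitable deviation.

No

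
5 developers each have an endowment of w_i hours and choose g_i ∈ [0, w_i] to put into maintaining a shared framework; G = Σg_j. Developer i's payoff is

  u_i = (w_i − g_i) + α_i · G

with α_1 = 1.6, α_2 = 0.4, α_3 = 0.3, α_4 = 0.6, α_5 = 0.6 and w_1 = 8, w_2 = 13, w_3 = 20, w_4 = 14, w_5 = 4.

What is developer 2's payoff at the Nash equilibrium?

16.2

∂u_i/∂g_i = α_i − 1, so developer i contributes w_i if α_i > 1, else 0.
α_i > 1 for i ∈ {1}; NE contributions (8, 0, 0, 0, 0), G = 8.
u_2 = (13 − 0) + 0.4·8 = 16.2.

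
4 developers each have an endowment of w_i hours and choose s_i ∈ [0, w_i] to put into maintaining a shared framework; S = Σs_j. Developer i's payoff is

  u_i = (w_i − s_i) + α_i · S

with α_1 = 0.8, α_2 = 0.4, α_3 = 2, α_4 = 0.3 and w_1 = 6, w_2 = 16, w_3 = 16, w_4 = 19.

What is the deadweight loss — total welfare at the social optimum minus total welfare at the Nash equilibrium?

102.5

∂u_i/∂s_i = α_i − 1, so developer i contributes w_i if α_i > 1, else 0.
α_i > 1 for i ∈ {3}; NE contributions (0, 0, 16, 0), S = 16.
W^NE = Σw_i − S^NE + (Σα_i)·S^NE = 57 + 2.5·16 = 97.
Planner: ∂(Σu_j)/∂s_i = Σα_j − 1 = 2.5 > 0, so everyone contributes w_i; S^SO = 57, W^SO = 57 + 2.5·57 = 199.5.
Deadweight loss = 102.5.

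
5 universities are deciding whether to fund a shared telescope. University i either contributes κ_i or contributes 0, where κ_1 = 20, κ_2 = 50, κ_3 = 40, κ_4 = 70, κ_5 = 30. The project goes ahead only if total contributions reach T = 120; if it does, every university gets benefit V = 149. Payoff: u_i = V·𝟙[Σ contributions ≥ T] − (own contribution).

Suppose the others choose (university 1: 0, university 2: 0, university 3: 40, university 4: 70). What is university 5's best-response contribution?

Others' total = 110. Contributing 30 brings total to 140 ≥ 120: gain V − κ_5 = 119.
Best response: 30.

30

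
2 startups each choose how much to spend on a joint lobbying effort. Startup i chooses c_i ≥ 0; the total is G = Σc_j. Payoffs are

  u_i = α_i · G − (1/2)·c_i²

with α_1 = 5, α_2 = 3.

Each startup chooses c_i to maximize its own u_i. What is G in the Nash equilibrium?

8

Startup i's FOC: ∂u_i/∂c_i = α_i − c_i = 0, so c_i* = α_i.
NE contributions = (5, 3); G = 8.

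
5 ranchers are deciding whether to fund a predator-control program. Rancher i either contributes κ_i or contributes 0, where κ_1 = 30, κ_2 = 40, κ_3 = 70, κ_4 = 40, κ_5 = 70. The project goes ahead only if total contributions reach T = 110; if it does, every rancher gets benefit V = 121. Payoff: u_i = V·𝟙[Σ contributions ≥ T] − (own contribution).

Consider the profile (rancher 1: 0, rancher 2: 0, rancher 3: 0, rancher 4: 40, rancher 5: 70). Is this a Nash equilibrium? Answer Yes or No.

Total = 110 ≥ 110: provided.
Rancher 1 (pledges 0, payoff 121): pledging 30 → total 140, payoff 91. No gain.
Rancher 2 (pledges 0, payoff 121): pledging 40 → total 150, payoff 81. No gain.
Rancher 3 (pledges 0, payoff 121): pledging 70 → total 180, payoff 51. No gain.
Rancher 4 (pledges 40, payoff 81): dropping to 0 → total 70, payoff 0. No gain.
Rancher 5 (pledges 70, payoff 51): dropping to 0 → total 40, payoff 0. No gain.

Yes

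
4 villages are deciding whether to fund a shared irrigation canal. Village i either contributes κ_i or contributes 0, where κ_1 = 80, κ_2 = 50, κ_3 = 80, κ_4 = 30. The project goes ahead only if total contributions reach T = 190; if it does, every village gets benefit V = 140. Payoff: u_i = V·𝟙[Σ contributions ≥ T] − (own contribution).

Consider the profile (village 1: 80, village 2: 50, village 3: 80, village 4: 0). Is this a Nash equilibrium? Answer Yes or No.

Yes

Total = 210 ≥ 190: provided.
Village 1 (pledges 80, payoff 60): dropping to 0 → total 130, payoff 0. No gain.
Village 2 (pledges 50, payoff 90): dropping to 0 → total 160, payoff 0. No gain.
Village 3 (pledges 80, payoff 60): dropping to 0 → total 130, payoff 0. No gain.
Village 4 (pledges 0, payoff 140): pledging 30 → total 240, payoff 110. No gain.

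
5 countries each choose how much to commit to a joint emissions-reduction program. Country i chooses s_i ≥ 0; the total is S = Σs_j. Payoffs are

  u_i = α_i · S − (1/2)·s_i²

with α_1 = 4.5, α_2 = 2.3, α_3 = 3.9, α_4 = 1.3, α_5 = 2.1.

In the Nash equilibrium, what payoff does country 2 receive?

29.785

Country i's FOC: ∂u_i/∂s_i = α_i − s_i = 0, so s_i* = α_i.
NE contributions = (4.5, 2.3, 3.9, 1.3, 2.1); S = 14.1.
u_2 = α_2·S − ½·(s_2)² = 2.3·14.1 − ½·2.3² = 29.785.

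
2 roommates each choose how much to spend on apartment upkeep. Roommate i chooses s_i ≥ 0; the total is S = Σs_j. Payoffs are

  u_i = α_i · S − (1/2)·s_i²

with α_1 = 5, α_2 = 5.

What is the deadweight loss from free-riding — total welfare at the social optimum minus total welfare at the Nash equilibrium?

25

Roommate i's FOC: ∂u_i/∂s_i = α_i − s_i = 0, so s_i* = α_i.
NE contributions = (5, 5); S = 10.
W^NE = (Σα)·S − ½Σα_i² = 10² − ½·50 = 75.
Planner sets s_i = Σα_j = 10 for every i, so S^SO = 2·10 = 20.
W^SO = (Σα)·S^SO − ½·2·(Σα)² = (2/2)·10² = 100.
Deadweight loss = W^SO − W^NE = 25.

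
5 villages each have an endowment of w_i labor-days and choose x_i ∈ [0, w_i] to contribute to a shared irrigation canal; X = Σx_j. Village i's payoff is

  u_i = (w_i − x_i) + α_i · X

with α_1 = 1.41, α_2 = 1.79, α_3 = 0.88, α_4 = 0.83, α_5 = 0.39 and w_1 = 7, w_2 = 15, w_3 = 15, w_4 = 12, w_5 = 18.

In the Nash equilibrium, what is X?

∂u_i/∂x_i = α_i − 1, so village i contributes w_i if α_i > 1, else 0.
α_i > 1 for i ∈ {1, 2}; NE contributions (7, 15, 0, 0, 0), X = 22.

22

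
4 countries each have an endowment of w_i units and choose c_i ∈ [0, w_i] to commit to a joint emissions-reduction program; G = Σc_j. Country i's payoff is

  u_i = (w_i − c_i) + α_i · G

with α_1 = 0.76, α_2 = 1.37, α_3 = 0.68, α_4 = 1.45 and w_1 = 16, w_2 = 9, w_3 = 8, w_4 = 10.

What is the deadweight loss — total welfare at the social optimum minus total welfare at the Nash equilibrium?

78.24

∂u_i/∂c_i = α_i − 1, so country i contributes w_i if α_i > 1, else 0.
α_i > 1 for i ∈ {2, 4}; NE contributions (0, 9, 0, 10), G = 19.
W^NE = Σw_i − G^NE + (Σα_i)·G^NE = 43 + 3.26·19 = 104.94.
Planner: ∂(Σu_j)/∂c_i = Σα_j − 1 = 3.26 > 0, so everyone contributes w_i; G^SO = 43, W^SO = 43 + 3.26·43 = 183.18.
Deadweight loss = 78.24.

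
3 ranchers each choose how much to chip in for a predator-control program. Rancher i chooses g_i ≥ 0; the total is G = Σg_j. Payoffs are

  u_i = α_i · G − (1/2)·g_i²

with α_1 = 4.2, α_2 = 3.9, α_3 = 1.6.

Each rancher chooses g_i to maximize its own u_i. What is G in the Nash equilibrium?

9.7

Rancher i's FOC: ∂u_i/∂g_i = α_i − g_i = 0, so g_i* = α_i.
NE contributions = (4.2, 3.9, 1.6); G = 9.7.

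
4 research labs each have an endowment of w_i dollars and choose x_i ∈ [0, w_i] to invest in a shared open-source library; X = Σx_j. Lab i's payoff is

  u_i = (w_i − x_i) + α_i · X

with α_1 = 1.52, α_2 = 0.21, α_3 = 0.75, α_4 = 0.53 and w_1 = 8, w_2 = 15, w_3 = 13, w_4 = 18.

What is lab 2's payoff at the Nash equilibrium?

∂u_i/∂x_i = α_i − 1, so lab i contributes w_i if α_i > 1, else 0.
α_i > 1 for i ∈ {1}; NE contributions (8, 0, 0, 0), X = 8.
u_2 = (15 − 0) + 0.21·8 = 16.68.

16.68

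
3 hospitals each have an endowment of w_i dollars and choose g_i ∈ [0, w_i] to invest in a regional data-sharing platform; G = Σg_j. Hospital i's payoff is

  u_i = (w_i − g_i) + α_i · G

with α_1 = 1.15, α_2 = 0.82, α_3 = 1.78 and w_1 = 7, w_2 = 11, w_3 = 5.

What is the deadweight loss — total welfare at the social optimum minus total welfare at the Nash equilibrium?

∂u_i/∂g_i = α_i − 1, so hospital i contributes w_i if α_i > 1, else 0.
α_i > 1 for i ∈ {1, 3}; NE contributions (7, 0, 5), G = 12.
W^NE = Σw_i − G^NE + (Σα_i)·G^NE = 23 + 2.75·12 = 56.
Planner: ∂(Σu_j)/∂g_i = Σα_j − 1 = 2.75 > 0, so everyone contributes w_i; G^SO = 23, W^SO = 23 + 2.75·23 = 86.25.
Deadweight loss = 30.25.

30.25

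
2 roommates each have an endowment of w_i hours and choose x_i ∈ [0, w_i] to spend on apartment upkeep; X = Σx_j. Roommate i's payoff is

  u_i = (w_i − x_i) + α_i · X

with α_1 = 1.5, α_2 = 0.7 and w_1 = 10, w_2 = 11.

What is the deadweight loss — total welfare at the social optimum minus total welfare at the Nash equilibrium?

13.2

∂u_i/∂x_i = α_i − 1, so roommate i contributes w_i if α_i > 1, else 0.
α_i > 1 for i ∈ {1}; NE contributions (10, 0), X = 10.
W^NE = Σw_i − X^NE + (Σα_i)·X^NE = 21 + 1.2·10 = 33.
Planner: ∂(Σu_j)/∂x_i = Σα_j − 1 = 1.2 > 0, so everyone contributes w_i; X^SO = 21, W^SO = 21 + 1.2·21 = 46.2.
Deadweight loss = 13.2.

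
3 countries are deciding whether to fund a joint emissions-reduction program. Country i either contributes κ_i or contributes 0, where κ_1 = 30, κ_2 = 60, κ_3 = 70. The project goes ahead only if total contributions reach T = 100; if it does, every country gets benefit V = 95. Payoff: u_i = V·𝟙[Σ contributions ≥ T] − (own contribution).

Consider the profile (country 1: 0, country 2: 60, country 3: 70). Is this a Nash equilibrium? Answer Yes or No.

Total = 130 ≥ 100: provided.
Country 1 (pledges 0, payoff 95): pledging 30 → total 160, payoff 65. No gain.
Country 2 (pledges 60, payoff 35): dropping to 0 → total 70, payoff 0. No gain.
Country 3 (pledges 70, payoff 25): dropping to 0 → total 60, payoff 0. No gain.

Yes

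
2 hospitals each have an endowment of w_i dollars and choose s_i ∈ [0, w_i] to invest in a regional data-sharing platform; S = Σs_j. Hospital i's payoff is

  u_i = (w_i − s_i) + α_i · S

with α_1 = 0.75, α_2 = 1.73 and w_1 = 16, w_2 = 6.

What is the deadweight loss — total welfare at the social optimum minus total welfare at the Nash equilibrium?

∂u_i/∂s_i = α_i − 1, so hospital i contributes w_i if α_i > 1, else 0.
α_i > 1 for i ∈ {2}; NE contributions (0, 6), S = 6.
W^NE = Σw_i − S^NE + (Σα_i)·S^NE = 22 + 1.48·6 = 30.88.
Planner: ∂(Σu_j)/∂s_i = Σα_j − 1 = 1.48 > 0, so everyone contributes w_i; S^SO = 22, W^SO = 22 + 1.48·22 = 54.56.
Deadweight loss = 23.68.

23.68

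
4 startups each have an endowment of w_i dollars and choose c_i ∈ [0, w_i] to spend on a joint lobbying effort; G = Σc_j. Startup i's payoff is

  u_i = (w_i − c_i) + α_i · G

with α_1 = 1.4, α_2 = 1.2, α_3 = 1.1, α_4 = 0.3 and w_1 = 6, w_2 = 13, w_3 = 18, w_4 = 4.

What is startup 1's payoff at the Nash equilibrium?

∂u_i/∂c_i = α_i − 1, so startup i contributes w_i if α_i > 1, else 0.
α_i > 1 for i ∈ {1, 2, 3}; NE contributions (6, 13, 18, 0), G = 37.
u_1 = (6 − 6) + 1.4·37 = 51.8.

51.8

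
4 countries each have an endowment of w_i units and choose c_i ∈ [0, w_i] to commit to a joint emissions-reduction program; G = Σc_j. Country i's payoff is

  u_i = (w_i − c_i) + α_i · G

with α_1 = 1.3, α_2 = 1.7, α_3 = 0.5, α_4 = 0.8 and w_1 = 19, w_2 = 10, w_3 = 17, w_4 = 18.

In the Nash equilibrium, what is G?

29

∂u_i/∂c_i = α_i − 1, so country i contributes w_i if α_i > 1, else 0.
α_i > 1 for i ∈ {1, 2}; NE contributions (19, 10, 0, 0), G = 29.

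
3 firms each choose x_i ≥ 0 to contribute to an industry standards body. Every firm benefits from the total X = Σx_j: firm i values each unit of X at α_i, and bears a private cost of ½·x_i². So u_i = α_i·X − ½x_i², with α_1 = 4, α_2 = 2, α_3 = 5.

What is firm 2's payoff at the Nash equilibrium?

20

Firm i's FOC: ∂u_i/∂x_i = α_i − x_i = 0, so x_i* = α_i.
NE contributions = (4, 2, 5); X = 11.
u_2 = α_2·X − ½·(x_2)² = 2·11 − ½·2² = 20.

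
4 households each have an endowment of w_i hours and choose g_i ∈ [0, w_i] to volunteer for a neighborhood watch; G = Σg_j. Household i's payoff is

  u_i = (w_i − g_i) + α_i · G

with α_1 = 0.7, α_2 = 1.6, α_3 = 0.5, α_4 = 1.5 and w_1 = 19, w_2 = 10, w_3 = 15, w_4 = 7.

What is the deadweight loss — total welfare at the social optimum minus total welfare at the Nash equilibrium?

∂u_i/∂g_i = α_i − 1, so household i contributes w_i if α_i > 1, else 0.
α_i > 1 for i ∈ {2, 4}; NE contributions (0, 10, 0, 7), G = 17.
W^NE = Σw_i − G^NE + (Σα_i)·G^NE = 51 + 3.3·17 = 107.1.
Planner: ∂(Σu_j)/∂g_i = Σα_j − 1 = 3.3 > 0, so everyone contributes w_i; G^SO = 51, W^SO = 51 + 3.3·51 = 219.3.
Deadweight loss = 112.2.

112.2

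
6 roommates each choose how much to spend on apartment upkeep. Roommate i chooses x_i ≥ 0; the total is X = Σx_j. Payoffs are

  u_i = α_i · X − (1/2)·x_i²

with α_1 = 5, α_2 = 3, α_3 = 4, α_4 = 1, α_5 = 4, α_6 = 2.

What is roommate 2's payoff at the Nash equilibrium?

52.5

Roommate i's FOC: ∂u_i/∂x_i = α_i − x_i = 0, so x_i* = α_i.
NE contributions = (5, 3, 4, 1, 4, 2); X = 19.
u_2 = α_2·X − ½·(x_2)² = 3·19 − ½·3² = 52.5.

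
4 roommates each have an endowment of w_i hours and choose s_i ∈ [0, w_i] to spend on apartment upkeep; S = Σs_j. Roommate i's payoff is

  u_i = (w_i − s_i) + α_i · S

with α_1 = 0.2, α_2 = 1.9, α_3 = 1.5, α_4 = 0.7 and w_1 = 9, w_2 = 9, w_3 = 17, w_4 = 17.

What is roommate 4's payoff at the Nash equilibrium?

∂u_i/∂s_i = α_i − 1, so roommate i contributes w_i if α_i > 1, else 0.
α_i > 1 for i ∈ {2, 3}; NE contributions (0, 9, 17, 0), S = 26.
u_4 = (17 − 0) + 0.7·26 = 35.2.

35.2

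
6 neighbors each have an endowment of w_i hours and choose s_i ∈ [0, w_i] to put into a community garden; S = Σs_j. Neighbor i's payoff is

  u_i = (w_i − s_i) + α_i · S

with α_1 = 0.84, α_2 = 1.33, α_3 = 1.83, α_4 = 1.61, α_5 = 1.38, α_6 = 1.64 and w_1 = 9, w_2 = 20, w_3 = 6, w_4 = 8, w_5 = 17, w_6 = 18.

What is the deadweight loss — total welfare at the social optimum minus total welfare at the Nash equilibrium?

∂u_i/∂s_i = α_i − 1, so neighbor i contributes w_i if α_i > 1, else 0.
α_i > 1 for i ∈ {2, 3, 4, 5, 6}; NE contributions (0, 20, 6, 8, 17, 18), S = 69.
W^NE = Σw_i − S^NE + (Σα_i)·S^NE = 78 + 7.63·69 = 604.47.
Planner: ∂(Σu_j)/∂s_i = Σα_j − 1 = 7.63 > 0, so everyone contributes w_i; S^SO = 78, W^SO = 78 + 7.63·78 = 673.14.
Deadweight loss = 68.67.

68.67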